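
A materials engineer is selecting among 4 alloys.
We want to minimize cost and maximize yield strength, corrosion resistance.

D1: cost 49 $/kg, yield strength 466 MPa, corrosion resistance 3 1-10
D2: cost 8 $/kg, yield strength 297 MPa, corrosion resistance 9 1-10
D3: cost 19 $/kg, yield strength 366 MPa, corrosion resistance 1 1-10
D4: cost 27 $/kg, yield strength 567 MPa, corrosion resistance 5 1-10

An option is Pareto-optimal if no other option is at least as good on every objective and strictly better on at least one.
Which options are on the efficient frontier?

D2, D3, D4

D1: dominated by D4 (cost 27≤49, yield strength 567≥466, corrosion resistance 5≥3).
D2: not dominated (best cost).
D3: not dominated.
D4: not dominated (best yield strength).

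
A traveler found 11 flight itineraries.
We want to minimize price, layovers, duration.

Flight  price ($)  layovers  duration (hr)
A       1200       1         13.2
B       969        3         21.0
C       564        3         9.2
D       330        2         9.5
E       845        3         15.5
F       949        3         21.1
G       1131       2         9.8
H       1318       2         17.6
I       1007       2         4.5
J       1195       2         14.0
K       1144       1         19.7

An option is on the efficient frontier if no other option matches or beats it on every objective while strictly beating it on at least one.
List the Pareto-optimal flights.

A: not dominated.
B: dominated by C (price 564≤969, layovers 3≤3, duration 9.2≤21.0).
C: not dominated.
D: not dominated (best price).
E: dominated by C (price 564≤845, layovers 3≤3, duration 9.2≤15.5).
F: dominated by C (price 564≤949, layovers 3≤3, duration 9.2≤21.1).
G: dominated by D (price 330≤1131, layovers 2≤2, duration 9.5≤9.8).
H: dominated by A (price 1200≤1318, layovers 1≤2, duration 13.2≤17.6).
I: not dominated (best duration).
J: dominated by D (price 330≤1195, layovers 2≤2, duration 9.5≤14.0).
K: not dominated.

A, C, D, I, K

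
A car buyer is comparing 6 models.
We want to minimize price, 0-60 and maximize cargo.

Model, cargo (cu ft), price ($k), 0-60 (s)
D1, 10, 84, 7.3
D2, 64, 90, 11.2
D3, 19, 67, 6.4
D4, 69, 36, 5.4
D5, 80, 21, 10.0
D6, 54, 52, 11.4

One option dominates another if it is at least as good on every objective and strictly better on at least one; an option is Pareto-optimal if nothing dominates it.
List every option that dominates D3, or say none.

D4: cargo 69≥19, price 36≤67, 0-60 5.4≤6.4 — dominates D3.
Others (D1, D2, D5, D6) are each worse than D3 on at least one objective.

D4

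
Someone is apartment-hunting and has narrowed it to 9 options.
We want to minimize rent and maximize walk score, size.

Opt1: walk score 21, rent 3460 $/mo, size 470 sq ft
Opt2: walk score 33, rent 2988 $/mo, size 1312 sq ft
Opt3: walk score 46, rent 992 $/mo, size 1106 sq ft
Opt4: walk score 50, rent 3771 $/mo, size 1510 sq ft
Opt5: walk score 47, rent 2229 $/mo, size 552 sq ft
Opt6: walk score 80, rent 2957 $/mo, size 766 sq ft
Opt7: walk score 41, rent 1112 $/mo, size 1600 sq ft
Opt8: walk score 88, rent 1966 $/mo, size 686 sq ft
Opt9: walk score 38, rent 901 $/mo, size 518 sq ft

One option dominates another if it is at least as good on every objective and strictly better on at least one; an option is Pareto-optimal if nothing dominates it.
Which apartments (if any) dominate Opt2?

Opt7: walk score 41≥33, rent 1112≤2988, size 1600≥1312 — dominates Opt2.
Others (Opt1, Opt3, Opt4, Opt5, Opt6, Opt8, Opt9) are each worse than Opt2 on at least one objective.

Opt7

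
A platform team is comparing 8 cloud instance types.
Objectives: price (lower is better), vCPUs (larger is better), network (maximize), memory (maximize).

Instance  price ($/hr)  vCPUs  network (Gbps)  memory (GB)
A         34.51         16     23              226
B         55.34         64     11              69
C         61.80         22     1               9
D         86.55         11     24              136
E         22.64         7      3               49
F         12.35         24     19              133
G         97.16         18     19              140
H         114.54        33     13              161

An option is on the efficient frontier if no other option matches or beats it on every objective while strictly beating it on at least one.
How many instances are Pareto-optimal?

6

A: not dominated (best memory).
B: not dominated (best vCPUs).
C: dominated by B (price 55.34≤61.80, vCPUs 64≥22, network 11≥1, memory 69≥9).
D: not dominated (best network).
E: dominated by F (price 12.35≤22.64, vCPUs 24≥7, network 19≥3, memory 133≥49).
F: not dominated (best price).
G: not dominated.
H: not dominated.
Pareto-optimal: A, B, D, F, G, H → 6.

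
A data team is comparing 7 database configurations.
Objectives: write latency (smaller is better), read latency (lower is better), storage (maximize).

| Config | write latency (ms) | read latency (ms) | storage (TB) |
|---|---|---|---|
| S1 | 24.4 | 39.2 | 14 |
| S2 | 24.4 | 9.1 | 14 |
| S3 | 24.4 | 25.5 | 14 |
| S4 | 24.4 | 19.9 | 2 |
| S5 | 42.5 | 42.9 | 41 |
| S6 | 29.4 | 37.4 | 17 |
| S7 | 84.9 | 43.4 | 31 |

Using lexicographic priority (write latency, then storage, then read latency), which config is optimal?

First minimize write latency: best is 24.4, kept {S1, S2, S3, S4}.
Then maximize storage: best is 14, kept {S1, S2, S3}.
Then minimize read latency: best is 9.1, kept {S2}.

S2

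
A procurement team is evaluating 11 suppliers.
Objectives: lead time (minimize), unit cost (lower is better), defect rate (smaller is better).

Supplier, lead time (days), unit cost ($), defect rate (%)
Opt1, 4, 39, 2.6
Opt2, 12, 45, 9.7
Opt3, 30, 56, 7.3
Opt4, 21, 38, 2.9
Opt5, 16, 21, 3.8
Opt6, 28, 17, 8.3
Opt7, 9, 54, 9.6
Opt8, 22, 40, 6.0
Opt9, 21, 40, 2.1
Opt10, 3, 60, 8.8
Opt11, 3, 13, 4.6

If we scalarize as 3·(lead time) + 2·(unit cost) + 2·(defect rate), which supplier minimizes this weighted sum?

Opt1: 3·4 + 2·39 + 2·2.6 = 95.2
Opt2: 3·12 + 2·45 + 2·9.7 = 145.4
Opt3: 3·30 + 2·56 + 2·7.3 = 216.6
Opt4: 3·21 + 2·38 + 2·2.9 = 144.8
Opt5: 3·16 + 2·21 + 2·3.8 = 97.6
Opt6: 3·28 + 2·17 + 2·8.3 = 134.6
Opt7: 3·9 + 2·54 + 2·9.6 = 154.2
Opt8: 3·22 + 2·40 + 2·6.0 = 158.0
Opt9: 3·21 + 2·40 + 2·2.1 = 147.2
Opt10: 3·3 + 2·60 + 2·8.8 = 146.6
Opt11: 3·3 + 2·13 + 2·4.6 = 44.2
Lowest: Opt11 at 44.2.

Opt11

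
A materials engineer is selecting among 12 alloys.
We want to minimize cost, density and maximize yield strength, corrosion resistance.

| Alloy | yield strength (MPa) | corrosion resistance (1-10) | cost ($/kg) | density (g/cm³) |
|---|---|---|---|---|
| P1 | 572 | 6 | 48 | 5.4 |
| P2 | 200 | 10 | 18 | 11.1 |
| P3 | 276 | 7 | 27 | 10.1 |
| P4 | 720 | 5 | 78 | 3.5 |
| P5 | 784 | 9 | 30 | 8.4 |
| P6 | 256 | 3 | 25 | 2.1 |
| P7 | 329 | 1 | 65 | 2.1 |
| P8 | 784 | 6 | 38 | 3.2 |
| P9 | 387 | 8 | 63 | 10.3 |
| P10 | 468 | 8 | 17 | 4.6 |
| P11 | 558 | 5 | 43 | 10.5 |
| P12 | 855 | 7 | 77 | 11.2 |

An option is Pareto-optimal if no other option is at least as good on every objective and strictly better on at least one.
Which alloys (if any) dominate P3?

P10

P10: yield strength 468≥276, corrosion resistance 8≥7, cost 17≤27, density 4.6≤10.1 — dominates P3.
Others (P1, P2, P4, P5, P6, P7, P8, P9, P11, P12) are each worse than P3 on at least one objective.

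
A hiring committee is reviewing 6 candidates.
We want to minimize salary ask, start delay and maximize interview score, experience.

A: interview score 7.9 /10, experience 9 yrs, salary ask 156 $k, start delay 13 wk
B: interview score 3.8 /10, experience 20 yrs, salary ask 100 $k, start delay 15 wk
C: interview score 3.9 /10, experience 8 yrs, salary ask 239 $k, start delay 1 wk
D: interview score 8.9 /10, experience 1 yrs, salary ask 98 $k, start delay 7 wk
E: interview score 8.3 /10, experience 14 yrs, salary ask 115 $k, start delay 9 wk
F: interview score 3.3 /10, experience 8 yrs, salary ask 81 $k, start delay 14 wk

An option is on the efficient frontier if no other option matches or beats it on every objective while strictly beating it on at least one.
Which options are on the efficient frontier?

B, C, D, E, F

A: dominated by E (interview score 8.3≥7.9, experience 14≥9, salary ask 115≤156, start delay 9≤13).
B: not dominated (best experience).
C: not dominated (best start delay).
D: not dominated (best interview score).
E: not dominated.
F: not dominated (best salary ask).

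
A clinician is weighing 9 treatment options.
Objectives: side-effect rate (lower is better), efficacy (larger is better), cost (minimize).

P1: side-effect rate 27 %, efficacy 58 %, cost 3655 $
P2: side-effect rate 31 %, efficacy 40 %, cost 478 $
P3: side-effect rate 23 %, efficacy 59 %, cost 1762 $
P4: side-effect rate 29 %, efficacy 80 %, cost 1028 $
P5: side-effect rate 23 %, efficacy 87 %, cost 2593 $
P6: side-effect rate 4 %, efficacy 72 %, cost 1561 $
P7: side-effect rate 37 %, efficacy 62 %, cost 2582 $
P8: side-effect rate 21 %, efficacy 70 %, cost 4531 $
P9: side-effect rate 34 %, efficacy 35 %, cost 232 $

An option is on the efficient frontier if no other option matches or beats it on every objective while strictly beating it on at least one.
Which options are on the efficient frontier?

P2, P4, P5, P6, P9

P1: dominated by P3 (side-effect rate 23≤27, efficacy 59≥58, cost 1762≤3655).
P2: not dominated.
P3: dominated by P6 (side-effect rate 4≤23, efficacy 72≥59, cost 1561≤1762).
P4: not dominated.
P5: not dominated (best efficacy).
P6: not dominated (best side-effect rate).
P7: dominated by P4 (side-effect rate 29≤37, efficacy 80≥62, cost 1028≤2582).
P8: dominated by P6 (side-effect rate 4≤21, efficacy 72≥70, cost 1561≤4531).
P9: not dominated (best cost).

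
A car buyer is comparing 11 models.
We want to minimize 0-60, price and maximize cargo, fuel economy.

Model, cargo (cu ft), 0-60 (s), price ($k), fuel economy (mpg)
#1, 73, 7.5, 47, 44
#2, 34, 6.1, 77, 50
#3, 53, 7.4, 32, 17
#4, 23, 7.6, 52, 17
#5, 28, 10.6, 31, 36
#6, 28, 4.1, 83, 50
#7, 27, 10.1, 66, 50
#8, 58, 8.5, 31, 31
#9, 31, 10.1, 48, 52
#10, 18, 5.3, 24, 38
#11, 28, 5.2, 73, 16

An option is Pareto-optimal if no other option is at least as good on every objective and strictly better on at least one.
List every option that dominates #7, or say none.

#9

#9: cargo 31≥27, 0-60 10.1≤10.1, price 48≤66, fuel economy 52≥50 — dominates #7.
Others (#1, #2, #3, #4, #5, #6, #8, #10, #11) are each worse than #7 on at least one objective.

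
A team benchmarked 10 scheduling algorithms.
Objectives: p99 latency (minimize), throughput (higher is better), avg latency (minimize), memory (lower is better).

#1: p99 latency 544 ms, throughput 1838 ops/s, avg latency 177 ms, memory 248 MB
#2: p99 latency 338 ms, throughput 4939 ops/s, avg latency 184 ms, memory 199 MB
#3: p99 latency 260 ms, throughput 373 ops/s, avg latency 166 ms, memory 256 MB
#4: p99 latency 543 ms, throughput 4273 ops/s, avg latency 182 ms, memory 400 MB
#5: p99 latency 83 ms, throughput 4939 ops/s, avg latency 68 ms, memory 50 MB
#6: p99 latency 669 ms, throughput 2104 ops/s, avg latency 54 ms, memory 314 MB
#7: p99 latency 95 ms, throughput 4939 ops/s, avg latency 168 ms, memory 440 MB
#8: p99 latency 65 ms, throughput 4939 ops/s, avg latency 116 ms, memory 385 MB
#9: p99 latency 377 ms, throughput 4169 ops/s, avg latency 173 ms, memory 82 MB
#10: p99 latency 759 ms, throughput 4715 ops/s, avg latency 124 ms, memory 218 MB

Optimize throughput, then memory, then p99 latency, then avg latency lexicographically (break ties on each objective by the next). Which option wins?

#5

First maximize throughput: best is 4939, kept {#2, #5, #7, #8}.
Then minimize memory: best is 50, kept {#5}.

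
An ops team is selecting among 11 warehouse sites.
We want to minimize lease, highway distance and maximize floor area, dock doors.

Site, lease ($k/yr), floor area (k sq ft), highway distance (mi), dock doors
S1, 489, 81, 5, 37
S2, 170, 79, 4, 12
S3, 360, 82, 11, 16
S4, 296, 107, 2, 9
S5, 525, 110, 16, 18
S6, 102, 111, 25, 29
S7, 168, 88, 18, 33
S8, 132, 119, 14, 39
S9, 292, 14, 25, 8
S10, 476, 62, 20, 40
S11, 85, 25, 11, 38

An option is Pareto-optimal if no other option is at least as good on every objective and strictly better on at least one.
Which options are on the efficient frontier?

S1: not dominated.
S2: not dominated.
S3: not dominated.
S4: not dominated (best highway distance).
S5: dominated by S8 (lease 132≤525, floor area 119≥110, highway distance 14≤16, dock doors 39≥18).
S6: not dominated.
S7: dominated by S8 (lease 132≤168, floor area 119≥88, highway distance 14≤18, dock doors 39≥33).
S8: not dominated (best floor area).
S9: dominated by S2 (lease 170≤292, floor area 79≥14, highway distance 4≤25, dock doors 12≥8).
S10: not dominated (best dock doors).
S11: not dominated (best lease).

S1, S2, S3, S4, S6, S8, S10, S11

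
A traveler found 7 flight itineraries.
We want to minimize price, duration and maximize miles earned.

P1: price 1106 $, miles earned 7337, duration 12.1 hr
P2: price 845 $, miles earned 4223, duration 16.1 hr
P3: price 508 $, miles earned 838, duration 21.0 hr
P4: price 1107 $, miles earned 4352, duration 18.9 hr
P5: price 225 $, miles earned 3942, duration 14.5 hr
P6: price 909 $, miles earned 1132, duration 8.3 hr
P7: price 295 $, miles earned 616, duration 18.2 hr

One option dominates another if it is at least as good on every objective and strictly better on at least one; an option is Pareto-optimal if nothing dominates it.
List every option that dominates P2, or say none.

none

P1: worse on price (1106 vs 845).
P3: worse on miles earned (838 vs 4223).
P4: worse on price (1107 vs 845).
P5: worse on miles earned (3942 vs 4223).
P6: worse on price (909 vs 845).
P7: worse on miles earned (616 vs 4223).
No option dominates P2.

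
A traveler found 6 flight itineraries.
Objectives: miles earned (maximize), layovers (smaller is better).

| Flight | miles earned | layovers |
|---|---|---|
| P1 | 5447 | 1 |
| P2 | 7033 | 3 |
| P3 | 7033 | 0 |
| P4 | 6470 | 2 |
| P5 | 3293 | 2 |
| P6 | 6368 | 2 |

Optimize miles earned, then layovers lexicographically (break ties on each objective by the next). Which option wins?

First maximize miles earned: best is 7033, kept {P2, P3}.
Then minimize layovers: best is 0, kept {P3}.

P3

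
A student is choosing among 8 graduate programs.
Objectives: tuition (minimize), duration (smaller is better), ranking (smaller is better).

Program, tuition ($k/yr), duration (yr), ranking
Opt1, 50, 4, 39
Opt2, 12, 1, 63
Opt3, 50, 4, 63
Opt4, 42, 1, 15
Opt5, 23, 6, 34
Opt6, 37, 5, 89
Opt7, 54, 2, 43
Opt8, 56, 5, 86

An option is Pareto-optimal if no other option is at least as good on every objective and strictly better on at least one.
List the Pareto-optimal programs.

Opt1: dominated by Opt4 (tuition 42≤50, duration 1≤4, ranking 15≤39).
Opt2: not dominated (best tuition).
Opt3: dominated by Opt1 (tuition 50≤50, duration 4≤4, ranking 39≤63).
Opt4: not dominated (best ranking).
Opt5: not dominated.
Opt6: dominated by Opt2 (tuition 12≤37, duration 1≤5, ranking 63≤89).
Opt7: dominated by Opt4 (tuition 42≤54, duration 1≤2, ranking 15≤43).
Opt8: dominated by Opt1 (tuition 50≤56, duration 4≤5, ranking 39≤86).

Opt2, Opt4, Opt5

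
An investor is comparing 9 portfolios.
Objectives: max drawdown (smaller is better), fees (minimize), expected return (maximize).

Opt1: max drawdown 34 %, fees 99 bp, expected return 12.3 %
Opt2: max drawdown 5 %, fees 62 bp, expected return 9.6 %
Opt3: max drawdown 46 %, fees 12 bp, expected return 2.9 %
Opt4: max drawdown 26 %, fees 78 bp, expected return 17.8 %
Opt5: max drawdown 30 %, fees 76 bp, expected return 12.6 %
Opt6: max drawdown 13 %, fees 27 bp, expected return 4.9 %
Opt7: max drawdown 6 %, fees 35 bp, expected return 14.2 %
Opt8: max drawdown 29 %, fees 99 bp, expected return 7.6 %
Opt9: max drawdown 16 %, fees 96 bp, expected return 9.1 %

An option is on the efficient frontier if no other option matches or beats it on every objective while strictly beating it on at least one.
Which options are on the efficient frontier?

Opt2, Opt3, Opt4, Opt6, Opt7

Opt1: dominated by Opt4 (max drawdown 26≤34, fees 78≤99, expected return 17.8≥12.3).
Opt2: not dominated (best max drawdown).
Opt3: not dominated (best fees).
Opt4: not dominated (best expected return).
Opt5: dominated by Opt7 (max drawdown 6≤30, fees 35≤76, expected return 14.2≥12.6).
Opt6: not dominated.
Opt7: not dominated.
Opt8: dominated by Opt2 (max drawdown 5≤29, fees 62≤99, expected return 9.6≥7.6).
Opt9: dominated by Opt2 (max drawdown 5≤16, fees 62≤96, expected return 9.6≥9.1).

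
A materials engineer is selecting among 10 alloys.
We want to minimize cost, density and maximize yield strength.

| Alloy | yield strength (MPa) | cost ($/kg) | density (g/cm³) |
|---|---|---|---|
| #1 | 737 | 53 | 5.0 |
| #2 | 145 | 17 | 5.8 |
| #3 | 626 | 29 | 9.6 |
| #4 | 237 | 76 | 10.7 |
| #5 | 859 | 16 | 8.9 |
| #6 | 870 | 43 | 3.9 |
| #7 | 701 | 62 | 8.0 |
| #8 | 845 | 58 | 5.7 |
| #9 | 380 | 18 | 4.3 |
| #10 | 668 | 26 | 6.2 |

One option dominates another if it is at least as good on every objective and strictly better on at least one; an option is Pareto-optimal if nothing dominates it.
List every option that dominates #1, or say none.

#6

#6: yield strength 870≥737, cost 43≤53, density 3.9≤5.0 — dominates #1.
Others (#2, #3, #4, #5, #7, #8, #9, #10) are each worse than #1 on at least one objective.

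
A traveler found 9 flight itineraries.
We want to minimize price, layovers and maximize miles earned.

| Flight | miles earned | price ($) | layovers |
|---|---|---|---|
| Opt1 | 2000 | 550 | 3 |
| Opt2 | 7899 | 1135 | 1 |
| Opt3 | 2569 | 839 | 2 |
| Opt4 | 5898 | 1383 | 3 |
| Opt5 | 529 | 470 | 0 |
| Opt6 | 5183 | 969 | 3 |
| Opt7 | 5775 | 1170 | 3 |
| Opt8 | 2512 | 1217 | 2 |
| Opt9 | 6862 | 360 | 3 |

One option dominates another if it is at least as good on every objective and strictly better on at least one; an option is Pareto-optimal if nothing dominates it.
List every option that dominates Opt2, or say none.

Opt1: worse on miles earned (2000 vs 7899).
Opt3: worse on miles earned (2569 vs 7899).
Opt4: worse on miles earned (5898 vs 7899).
Opt5: worse on miles earned (529 vs 7899).
Opt6: worse on miles earned (5183 vs 7899).
Opt7: worse on miles earned (5775 vs 7899).
Opt8: worse on miles earned (2512 vs 7899).
Opt9: worse on miles earned (6862 vs 7899).
No option dominates Opt2.

none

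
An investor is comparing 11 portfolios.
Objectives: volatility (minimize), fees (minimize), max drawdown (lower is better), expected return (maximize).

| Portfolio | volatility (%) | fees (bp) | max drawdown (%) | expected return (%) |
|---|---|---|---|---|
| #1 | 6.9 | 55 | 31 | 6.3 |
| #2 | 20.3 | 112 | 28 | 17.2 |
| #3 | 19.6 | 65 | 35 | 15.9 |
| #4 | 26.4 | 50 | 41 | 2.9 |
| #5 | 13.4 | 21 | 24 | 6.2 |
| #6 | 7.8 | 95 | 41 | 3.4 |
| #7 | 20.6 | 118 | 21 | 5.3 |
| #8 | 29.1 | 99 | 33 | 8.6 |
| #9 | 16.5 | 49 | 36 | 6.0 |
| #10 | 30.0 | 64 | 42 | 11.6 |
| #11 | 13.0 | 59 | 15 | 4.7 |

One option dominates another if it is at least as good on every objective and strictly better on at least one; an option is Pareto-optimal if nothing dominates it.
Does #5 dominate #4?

Yes

#5 vs #4: volatility 13.4≤26.4, fees 21≤50, max drawdown 24≤41, expected return 6.2≥2.9 — #5 is at least as good on every objective with at least one strict improvement.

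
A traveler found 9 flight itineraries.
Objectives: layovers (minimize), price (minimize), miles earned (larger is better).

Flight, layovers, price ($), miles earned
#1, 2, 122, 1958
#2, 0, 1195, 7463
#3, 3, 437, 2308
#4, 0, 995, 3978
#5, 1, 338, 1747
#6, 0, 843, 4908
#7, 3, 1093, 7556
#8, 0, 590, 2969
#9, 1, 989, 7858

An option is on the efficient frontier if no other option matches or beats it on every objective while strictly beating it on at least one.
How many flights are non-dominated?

7

#1: not dominated (best price).
#2: not dominated.
#3: not dominated.
#4: dominated by #6 (layovers 0≤0, price 843≤995, miles earned 4908≥3978).
#5: not dominated.
#6: not dominated.
#7: dominated by #9 (layovers 1≤3, price 989≤1093, miles earned 7858≥7556).
#8: not dominated.
#9: not dominated (best miles earned).
Pareto-optimal: #1, #2, #3, #5, #6, #8, #9 → 7.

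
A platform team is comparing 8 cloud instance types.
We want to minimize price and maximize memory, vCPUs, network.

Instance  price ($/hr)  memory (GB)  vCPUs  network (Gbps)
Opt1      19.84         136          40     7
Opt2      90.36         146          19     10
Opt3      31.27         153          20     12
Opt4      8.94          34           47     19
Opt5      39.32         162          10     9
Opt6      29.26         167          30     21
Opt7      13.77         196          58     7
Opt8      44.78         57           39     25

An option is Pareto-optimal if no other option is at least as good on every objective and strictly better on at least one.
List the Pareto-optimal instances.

Opt4, Opt6, Opt7, Opt8

Opt1: dominated by Opt7 (price 13.77≤19.84, memory 196≥136, vCPUs 58≥40, network 7≥7).
Opt2: dominated by Opt3 (price 31.27≤90.36, memory 153≥146, vCPUs 20≥19, network 12≥10).
Opt3: dominated by Opt6 (price 29.26≤31.27, memory 167≥153, vCPUs 30≥20, network 21≥12).
Opt4: not dominated (best price).
Opt5: dominated by Opt6 (price 29.26≤39.32, memory 167≥162, vCPUs 30≥10, network 21≥9).
Opt6: not dominated.
Opt7: not dominated (best memory).
Opt8: not dominated (best network).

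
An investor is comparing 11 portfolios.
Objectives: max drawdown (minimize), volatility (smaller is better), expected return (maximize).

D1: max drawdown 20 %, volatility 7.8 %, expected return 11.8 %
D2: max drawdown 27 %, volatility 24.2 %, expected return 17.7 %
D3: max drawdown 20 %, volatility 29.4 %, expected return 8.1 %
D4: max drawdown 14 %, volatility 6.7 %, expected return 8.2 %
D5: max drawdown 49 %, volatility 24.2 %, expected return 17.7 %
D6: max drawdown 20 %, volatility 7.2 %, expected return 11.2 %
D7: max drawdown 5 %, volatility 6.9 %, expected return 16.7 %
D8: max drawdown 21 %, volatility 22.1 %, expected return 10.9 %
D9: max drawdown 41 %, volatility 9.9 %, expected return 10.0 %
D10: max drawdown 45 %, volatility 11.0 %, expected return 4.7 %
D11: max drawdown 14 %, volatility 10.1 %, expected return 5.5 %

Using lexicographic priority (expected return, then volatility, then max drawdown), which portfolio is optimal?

D2

First maximize expected return: best is 17.7, kept {D2, D5}.
Then minimize volatility: best is 24.2, kept {D2, D5}.
Then minimize max drawdown: best is 27, kept {D2}.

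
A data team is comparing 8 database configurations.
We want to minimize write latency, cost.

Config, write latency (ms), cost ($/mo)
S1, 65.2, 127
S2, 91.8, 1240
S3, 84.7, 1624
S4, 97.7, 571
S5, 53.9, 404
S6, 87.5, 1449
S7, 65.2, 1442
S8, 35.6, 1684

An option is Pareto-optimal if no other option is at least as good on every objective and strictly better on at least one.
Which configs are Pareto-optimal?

S1, S5, S8

S1: not dominated (best cost).
S2: dominated by S1 (write latency 65.2≤91.8, cost 127≤1240).
S3: dominated by S1 (write latency 65.2≤84.7, cost 127≤1624).
S4: dominated by S1 (write latency 65.2≤97.7, cost 127≤571).
S5: not dominated.
S6: dominated by S1 (write latency 65.2≤87.5, cost 127≤1449).
S7: dominated by S1 (write latency 65.2≤65.2, cost 127≤1442).
S8: not dominated (best write latency).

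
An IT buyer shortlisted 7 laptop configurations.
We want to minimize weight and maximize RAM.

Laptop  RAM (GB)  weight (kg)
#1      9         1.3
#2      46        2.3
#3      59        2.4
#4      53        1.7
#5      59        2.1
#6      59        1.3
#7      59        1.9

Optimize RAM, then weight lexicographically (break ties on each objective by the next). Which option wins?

#6

First maximize RAM: best is 59, kept {#3, #5, #6, #7}.
Then minimize weight: best is 1.3, kept {#6}.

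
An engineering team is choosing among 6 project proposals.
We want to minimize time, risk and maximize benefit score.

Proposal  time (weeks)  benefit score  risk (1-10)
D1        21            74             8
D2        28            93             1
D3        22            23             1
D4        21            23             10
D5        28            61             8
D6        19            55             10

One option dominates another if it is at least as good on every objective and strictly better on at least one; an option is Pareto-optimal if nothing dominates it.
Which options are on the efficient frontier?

D1, D2, D3, D6

D1: not dominated.
D2: not dominated (best benefit score).
D3: not dominated.
D4: dominated by D1 (time 21≤21, benefit score 74≥23, risk 8≤10).
D5: dominated by D1 (time 21≤28, benefit score 74≥61, risk 8≤8).
D6: not dominated (best time).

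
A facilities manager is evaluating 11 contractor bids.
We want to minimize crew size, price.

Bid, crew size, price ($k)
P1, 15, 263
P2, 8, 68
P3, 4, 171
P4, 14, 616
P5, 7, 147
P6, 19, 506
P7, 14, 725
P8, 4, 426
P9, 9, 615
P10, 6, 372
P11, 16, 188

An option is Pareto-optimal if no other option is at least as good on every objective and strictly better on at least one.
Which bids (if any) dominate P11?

P2: crew size 8≤16, price 68≤188 — dominates P11.
P3: crew size 4≤16, price 171≤188 — dominates P11.
P5: crew size 7≤16, price 147≤188 — dominates P11.
Others (P1, P4, P6, P7, P8, P9, P10) are each worse than P11 on at least one objective.

P2, P3, P5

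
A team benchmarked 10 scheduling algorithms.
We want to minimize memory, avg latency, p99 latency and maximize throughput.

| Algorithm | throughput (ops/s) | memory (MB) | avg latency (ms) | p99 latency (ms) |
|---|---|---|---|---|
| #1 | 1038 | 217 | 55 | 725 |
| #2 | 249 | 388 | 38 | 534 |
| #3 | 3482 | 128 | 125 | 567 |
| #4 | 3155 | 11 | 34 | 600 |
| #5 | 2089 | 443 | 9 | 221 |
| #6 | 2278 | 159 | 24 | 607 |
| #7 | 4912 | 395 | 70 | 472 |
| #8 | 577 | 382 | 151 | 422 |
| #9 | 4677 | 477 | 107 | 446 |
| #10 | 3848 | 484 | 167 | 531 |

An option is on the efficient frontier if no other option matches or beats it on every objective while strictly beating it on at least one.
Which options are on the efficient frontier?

#2, #3, #4, #5, #6, #7, #8, #9

#1: dominated by #4 (throughput 3155≥1038, memory 11≤217, avg latency 34≤55, p99 latency 600≤725).
#2: not dominated.
#3: not dominated.
#4: not dominated (best memory).
#5: not dominated (best avg latency).
#6: not dominated.
#7: not dominated (best throughput).
#8: not dominated.
#9: not dominated.
#10: dominated by #7 (throughput 4912≥3848, memory 395≤484, avg latency 70≤167, p99 latency 472≤531).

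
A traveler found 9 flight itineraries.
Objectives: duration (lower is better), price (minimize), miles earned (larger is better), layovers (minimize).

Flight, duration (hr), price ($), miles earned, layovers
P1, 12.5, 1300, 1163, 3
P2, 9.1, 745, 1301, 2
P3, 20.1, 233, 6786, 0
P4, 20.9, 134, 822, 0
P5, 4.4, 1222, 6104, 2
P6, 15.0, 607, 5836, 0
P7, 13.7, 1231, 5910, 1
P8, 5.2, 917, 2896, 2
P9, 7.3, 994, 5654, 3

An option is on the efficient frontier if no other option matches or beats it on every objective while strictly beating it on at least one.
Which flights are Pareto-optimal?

P1: dominated by P2 (duration 9.1≤12.5, price 745≤1300, miles earned 1301≥1163, layovers 2≤3).
P2: not dominated.
P3: not dominated (best miles earned).
P4: not dominated (best price).
P5: not dominated (best duration).
P6: not dominated.
P7: not dominated.
P8: not dominated.
P9: not dominated.

P2, P3, P4, P5, P6, P7, P8, P9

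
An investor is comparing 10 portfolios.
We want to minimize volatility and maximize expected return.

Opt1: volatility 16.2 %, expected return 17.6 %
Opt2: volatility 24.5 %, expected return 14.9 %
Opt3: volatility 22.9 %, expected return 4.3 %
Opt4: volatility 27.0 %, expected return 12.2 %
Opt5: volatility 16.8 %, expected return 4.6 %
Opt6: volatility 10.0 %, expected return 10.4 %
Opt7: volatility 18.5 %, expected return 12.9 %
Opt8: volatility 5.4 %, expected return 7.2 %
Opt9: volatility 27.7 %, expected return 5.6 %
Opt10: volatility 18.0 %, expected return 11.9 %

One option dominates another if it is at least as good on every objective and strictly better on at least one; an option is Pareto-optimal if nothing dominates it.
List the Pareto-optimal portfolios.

Opt1, Opt6, Opt8

Opt1: not dominated (best expected return).
Opt2: dominated by Opt1 (volatility 16.2≤24.5, expected return 17.6≥14.9).
Opt3: dominated by Opt1 (volatility 16.2≤22.9, expected return 17.6≥4.3).
Opt4: dominated by Opt1 (volatility 16.2≤27.0, expected return 17.6≥12.2).
Opt5: dominated by Opt1 (volatility 16.2≤16.8, expected return 17.6≥4.6).
Opt6: not dominated.
Opt7: dominated by Opt1 (volatility 16.2≤18.5, expected return 17.6≥12.9).
Opt8: not dominated (best volatility).
Opt9: dominated by Opt1 (volatility 16.2≤27.7, expected return 17.6≥5.6).
Opt10: dominated by Opt1 (volatility 16.2≤18.0, expected return 17.6≥11.9).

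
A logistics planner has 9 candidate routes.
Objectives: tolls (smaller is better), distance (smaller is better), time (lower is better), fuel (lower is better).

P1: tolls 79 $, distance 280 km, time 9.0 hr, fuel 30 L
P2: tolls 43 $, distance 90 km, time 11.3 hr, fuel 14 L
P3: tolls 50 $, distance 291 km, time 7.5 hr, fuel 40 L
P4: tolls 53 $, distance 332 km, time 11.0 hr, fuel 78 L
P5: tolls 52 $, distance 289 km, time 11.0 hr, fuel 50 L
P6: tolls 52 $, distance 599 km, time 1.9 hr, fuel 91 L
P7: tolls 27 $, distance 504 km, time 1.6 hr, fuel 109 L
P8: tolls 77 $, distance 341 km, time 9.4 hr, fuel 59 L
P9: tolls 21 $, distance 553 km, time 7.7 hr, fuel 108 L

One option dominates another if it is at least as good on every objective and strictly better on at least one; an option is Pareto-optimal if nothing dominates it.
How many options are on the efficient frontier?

7

P1: not dominated.
P2: not dominated (best distance).
P3: not dominated.
P4: dominated by P3 (tolls 50≤53, distance 291≤332, time 7.5≤11.0, fuel 40≤78).
P5: not dominated.
P6: not dominated.
P7: not dominated (best time).
P8: dominated by P3 (tolls 50≤77, distance 291≤341, time 7.5≤9.4, fuel 40≤59).
P9: not dominated (best tolls).
Pareto-optimal: P1, P2, P3, P5, P6, P7, P9 → 7.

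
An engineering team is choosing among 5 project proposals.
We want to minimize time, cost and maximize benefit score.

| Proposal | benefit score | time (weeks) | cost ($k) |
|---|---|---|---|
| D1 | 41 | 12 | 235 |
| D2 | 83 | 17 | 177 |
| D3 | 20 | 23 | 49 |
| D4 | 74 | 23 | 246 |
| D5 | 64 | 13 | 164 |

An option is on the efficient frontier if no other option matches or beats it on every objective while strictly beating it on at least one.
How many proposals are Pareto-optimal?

D1: not dominated (best time).
D2: not dominated (best benefit score).
D3: not dominated (best cost).
D4: dominated by D2 (benefit score 83≥74, time 17≤23, cost 177≤246).
D5: not dominated.
Pareto-optimal: D1, D2, D3, D5 → 4.

4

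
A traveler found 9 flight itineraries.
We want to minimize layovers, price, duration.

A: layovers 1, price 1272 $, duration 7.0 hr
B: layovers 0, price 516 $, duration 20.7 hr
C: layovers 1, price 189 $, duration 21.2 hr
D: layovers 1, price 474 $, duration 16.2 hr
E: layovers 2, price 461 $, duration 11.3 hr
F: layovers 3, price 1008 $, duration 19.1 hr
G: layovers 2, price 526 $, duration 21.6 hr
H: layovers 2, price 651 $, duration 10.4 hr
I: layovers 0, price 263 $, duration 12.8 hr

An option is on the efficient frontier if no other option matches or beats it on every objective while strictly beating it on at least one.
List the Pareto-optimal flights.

A: not dominated (best duration).
B: dominated by I (layovers 0≤0, price 263≤516, duration 12.8≤20.7).
C: not dominated (best price).
D: dominated by I (layovers 0≤1, price 263≤474, duration 12.8≤16.2).
E: not dominated.
F: dominated by D (layovers 1≤3, price 474≤1008, duration 16.2≤19.1).
G: dominated by B (layovers 0≤2, price 516≤526, duration 20.7≤21.6).
H: not dominated.
I: not dominated.

A, C, E, H, I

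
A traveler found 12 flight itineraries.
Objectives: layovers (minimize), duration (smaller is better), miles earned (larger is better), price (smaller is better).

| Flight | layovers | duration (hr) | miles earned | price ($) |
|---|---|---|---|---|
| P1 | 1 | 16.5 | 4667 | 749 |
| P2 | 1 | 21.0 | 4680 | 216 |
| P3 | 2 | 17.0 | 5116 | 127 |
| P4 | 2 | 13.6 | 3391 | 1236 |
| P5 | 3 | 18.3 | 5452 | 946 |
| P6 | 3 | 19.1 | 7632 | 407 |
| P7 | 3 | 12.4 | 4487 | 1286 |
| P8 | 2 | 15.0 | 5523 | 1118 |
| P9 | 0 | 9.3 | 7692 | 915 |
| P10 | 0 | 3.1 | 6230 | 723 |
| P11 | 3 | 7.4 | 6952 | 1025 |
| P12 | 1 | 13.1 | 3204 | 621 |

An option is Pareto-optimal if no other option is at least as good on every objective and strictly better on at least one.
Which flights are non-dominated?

P2, P3, P6, P9, P10, P11, P12

P1: dominated by P10 (layovers 0≤1, duration 3.1≤16.5, miles earned 6230≥4667, price 723≤749).
P2: not dominated.
P3: not dominated (best price).
P4: dominated by P9 (layovers 0≤2, duration 9.3≤13.6, miles earned 7692≥3391, price 915≤1236).
P5: dominated by P9 (layovers 0≤3, duration 9.3≤18.3, miles earned 7692≥5452, price 915≤946).
P6: not dominated.
P7: dominated by P9 (layovers 0≤3, duration 9.3≤12.4, miles earned 7692≥4487, price 915≤1286).
P8: dominated by P9 (layovers 0≤2, duration 9.3≤15.0, miles earned 7692≥5523, price 915≤1118).
P9: not dominated (best miles earned).
P10: not dominated (best duration).
P11: not dominated.
P12: not dominated.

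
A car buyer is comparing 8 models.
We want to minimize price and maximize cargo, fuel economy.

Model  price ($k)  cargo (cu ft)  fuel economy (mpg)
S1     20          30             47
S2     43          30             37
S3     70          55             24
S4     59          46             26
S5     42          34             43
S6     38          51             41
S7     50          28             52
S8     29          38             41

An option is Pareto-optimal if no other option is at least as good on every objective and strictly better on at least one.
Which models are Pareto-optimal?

S1, S3, S5, S6, S7, S8

S1: not dominated (best price).
S2: dominated by S1 (price 20≤43, cargo 30≥30, fuel economy 47≥37).
S3: not dominated (best cargo).
S4: dominated by S6 (price 38≤59, cargo 51≥46, fuel economy 41≥26).
S5: not dominated.
S6: not dominated.
S7: not dominated (best fuel economy).
S8: not dominated.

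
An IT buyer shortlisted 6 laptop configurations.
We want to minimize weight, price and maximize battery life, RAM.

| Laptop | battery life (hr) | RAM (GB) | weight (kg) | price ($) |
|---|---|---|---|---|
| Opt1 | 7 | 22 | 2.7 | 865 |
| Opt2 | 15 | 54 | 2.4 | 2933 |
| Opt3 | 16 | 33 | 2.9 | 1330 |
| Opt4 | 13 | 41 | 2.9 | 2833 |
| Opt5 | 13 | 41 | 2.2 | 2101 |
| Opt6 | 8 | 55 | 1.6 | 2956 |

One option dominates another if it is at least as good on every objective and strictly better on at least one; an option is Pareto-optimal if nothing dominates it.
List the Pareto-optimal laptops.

Opt1: not dominated (best price).
Opt2: not dominated.
Opt3: not dominated (best battery life).
Opt4: dominated by Opt5 (battery life 13≥13, RAM 41≥41, weight 2.2≤2.9, price 2101≤2833).
Opt5: not dominated.
Opt6: not dominated (best RAM).

Opt1, Opt2, Opt3, Opt5, Opt6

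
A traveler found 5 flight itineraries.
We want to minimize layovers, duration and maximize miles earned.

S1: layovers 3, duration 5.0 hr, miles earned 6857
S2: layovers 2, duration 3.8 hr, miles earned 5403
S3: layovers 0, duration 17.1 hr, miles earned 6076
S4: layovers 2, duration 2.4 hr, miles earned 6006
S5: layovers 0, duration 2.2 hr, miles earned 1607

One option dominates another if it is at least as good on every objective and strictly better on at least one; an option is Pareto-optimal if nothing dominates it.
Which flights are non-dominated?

S1, S3, S4, S5

S1: not dominated (best miles earned).
S2: dominated by S4 (layovers 2≤2, duration 2.4≤3.8, miles earned 6006≥5403).
S3: not dominated.
S4: not dominated.
S5: not dominated (best duration).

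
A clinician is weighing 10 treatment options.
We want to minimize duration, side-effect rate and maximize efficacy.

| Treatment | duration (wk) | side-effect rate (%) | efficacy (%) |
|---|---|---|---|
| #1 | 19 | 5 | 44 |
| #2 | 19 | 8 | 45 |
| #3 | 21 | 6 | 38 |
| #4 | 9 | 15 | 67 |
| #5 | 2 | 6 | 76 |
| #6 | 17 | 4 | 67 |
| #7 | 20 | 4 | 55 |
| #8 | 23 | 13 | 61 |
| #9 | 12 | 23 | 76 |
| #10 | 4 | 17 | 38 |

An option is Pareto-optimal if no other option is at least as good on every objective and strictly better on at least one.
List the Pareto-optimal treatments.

#1: dominated by #6 (duration 17≤19, side-effect rate 4≤5, efficacy 67≥44).
#2: dominated by #5 (duration 2≤19, side-effect rate 6≤8, efficacy 76≥45).
#3: dominated by #1 (duration 19≤21, side-effect rate 5≤6, efficacy 44≥38).
#4: dominated by #5 (duration 2≤9, side-effect rate 6≤15, efficacy 76≥67).
#5: not dominated (best duration).
#6: not dominated.
#7: dominated by #6 (duration 17≤20, side-effect rate 4≤4, efficacy 67≥55).
#8: dominated by #5 (duration 2≤23, side-effect rate 6≤13, efficacy 76≥61).
#9: dominated by #5 (duration 2≤12, side-effect rate 6≤23, efficacy 76≥76).
#10: dominated by #5 (duration 2≤4, side-effect rate 6≤17, efficacy 76≥38).

#5, #6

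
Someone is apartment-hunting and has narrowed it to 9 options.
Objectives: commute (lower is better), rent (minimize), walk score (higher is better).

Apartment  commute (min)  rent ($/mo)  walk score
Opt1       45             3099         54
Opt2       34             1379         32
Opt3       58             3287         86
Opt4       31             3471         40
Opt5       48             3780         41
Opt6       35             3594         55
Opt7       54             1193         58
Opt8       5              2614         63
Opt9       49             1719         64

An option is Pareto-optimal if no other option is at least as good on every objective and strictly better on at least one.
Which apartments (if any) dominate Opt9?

none

Opt1: worse on rent (3099 vs 1719).
Opt2: worse on walk score (32 vs 64).
Opt3: worse on commute (58 vs 49).
Opt4: worse on rent (3471 vs 1719).
Opt5: worse on rent (3780 vs 1719).
Opt6: worse on rent (3594 vs 1719).
Opt7: worse on commute (54 vs 49).
Opt8: worse on rent (2614 vs 1719).
No option dominates Opt9.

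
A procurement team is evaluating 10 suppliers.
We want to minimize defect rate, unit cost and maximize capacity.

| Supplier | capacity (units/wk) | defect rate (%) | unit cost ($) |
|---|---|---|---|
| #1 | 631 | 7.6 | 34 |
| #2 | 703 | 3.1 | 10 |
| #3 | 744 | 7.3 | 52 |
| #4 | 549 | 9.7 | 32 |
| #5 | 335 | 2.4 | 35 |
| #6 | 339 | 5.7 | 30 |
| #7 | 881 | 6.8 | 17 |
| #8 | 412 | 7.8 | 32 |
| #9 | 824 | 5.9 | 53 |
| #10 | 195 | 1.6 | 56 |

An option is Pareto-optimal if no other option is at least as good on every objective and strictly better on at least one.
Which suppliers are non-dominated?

#1: dominated by #2 (capacity 703≥631, defect rate 3.1≤7.6, unit cost 10≤34).
#2: not dominated (best unit cost).
#3: dominated by #7 (capacity 881≥744, defect rate 6.8≤7.3, unit cost 17≤52).
#4: dominated by #2 (capacity 703≥549, defect rate 3.1≤9.7, unit cost 10≤32).
#5: not dominated.
#6: dominated by #2 (capacity 703≥339, defect rate 3.1≤5.7, unit cost 10≤30).
#7: not dominated (best capacity).
#8: dominated by #2 (capacity 703≥412, defect rate 3.1≤7.8, unit cost 10≤32).
#9: not dominated.
#10: not dominated (best defect rate).

#2, #5, #7, #9, #10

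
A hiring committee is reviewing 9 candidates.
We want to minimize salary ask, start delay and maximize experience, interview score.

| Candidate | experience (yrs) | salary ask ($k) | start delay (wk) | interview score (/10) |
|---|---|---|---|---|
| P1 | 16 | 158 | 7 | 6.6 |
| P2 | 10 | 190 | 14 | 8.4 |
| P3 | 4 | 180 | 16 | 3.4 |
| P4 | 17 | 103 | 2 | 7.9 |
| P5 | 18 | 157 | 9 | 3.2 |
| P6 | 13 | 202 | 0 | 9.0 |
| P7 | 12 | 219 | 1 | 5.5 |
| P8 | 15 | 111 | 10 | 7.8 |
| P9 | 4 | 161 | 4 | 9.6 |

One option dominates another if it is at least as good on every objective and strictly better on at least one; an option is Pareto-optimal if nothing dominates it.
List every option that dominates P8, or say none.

P4

P4: experience 17≥15, salary ask 103≤111, start delay 2≤10, interview score 7.9≥7.8 — dominates P8.
Others (P1, P2, P3, P5, P6, P7, P9) are each worse than P8 on at least one objective.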